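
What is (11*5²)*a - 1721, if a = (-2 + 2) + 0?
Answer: -1721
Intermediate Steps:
a = 0 (a = 0 + 0 = 0)
(11*5²)*a - 1721 = (11*5²)*0 - 1721 = (11*25)*0 - 1721 = 275*0 - 1721 = 0 - 1721 = -1721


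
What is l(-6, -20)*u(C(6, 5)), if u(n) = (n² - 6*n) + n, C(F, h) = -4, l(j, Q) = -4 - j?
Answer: 72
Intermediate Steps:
u(n) = n² - 5*n
l(-6, -20)*u(C(6, 5)) = (-4 - 1*(-6))*(-4*(-5 - 4)) = (-4 + 6)*(-4*(-9)) = 2*36 = 72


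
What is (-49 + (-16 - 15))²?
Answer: 6400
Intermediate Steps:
(-49 + (-16 - 15))² = (-49 - 31)² = (-80)² = 6400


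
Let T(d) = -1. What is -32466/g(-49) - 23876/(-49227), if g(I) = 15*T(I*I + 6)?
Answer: 532853974/246135 ≈ 2164.9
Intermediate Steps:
g(I) = -15 (g(I) = 15*(-1) = -15)
-32466/g(-49) - 23876/(-49227) = -32466/(-15) - 23876/(-49227) = -32466*(-1/15) - 23876*(-1/49227) = 10822/5 + 23876/49227 = 532853974/246135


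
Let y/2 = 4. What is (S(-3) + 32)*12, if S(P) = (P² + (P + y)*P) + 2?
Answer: 336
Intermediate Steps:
y = 8 (y = 2*4 = 8)
S(P) = 2 + P² + P*(8 + P) (S(P) = (P² + (P + 8)*P) + 2 = (P² + (8 + P)*P) + 2 = (P² + P*(8 + P)) + 2 = 2 + P² + P*(8 + P))
(S(-3) + 32)*12 = ((2 + 2*(-3)² + 8*(-3)) + 32)*12 = ((2 + 2*9 - 24) + 32)*12 = ((2 + 18 - 24) + 32)*12 = (-4 + 32)*12 = 28*12 = 336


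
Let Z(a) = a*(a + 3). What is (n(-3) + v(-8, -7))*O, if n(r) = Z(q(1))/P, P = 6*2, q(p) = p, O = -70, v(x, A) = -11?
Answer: 2240/3 ≈ 746.67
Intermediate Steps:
Z(a) = a*(3 + a)
P = 12
n(r) = ⅓ (n(r) = (1*(3 + 1))/12 = (1*4)*(1/12) = 4*(1/12) = ⅓)
(n(-3) + v(-8, -7))*O = (⅓ - 11)*(-70) = -32/3*(-70) = 2240/3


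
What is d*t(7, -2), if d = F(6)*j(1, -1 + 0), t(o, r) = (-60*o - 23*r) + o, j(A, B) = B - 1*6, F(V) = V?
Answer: 15414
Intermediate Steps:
j(A, B) = -6 + B (j(A, B) = B - 6 = -6 + B)
t(o, r) = -59*o - 23*r
d = -42 (d = 6*(-6 + (-1 + 0)) = 6*(-6 - 1) = 6*(-7) = -42)
d*t(7, -2) = -42*(-59*7 - 23*(-2)) = -42*(-413 + 46) = -42*(-367) = 15414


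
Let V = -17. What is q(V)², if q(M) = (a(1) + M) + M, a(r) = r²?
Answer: 1089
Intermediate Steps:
q(M) = 1 + 2*M (q(M) = (1² + M) + M = (1 + M) + M = 1 + 2*M)
q(V)² = (1 + 2*(-17))² = (1 - 34)² = (-33)² = 1089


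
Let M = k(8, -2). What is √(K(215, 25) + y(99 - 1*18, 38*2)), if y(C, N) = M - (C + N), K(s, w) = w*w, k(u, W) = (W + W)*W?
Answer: 2*√119 ≈ 21.817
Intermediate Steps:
k(u, W) = 2*W² (k(u, W) = (2*W)*W = 2*W²)
M = 8 (M = 2*(-2)² = 2*4 = 8)
K(s, w) = w²
y(C, N) = 8 - C - N (y(C, N) = 8 - (C + N) = 8 + (-C - N) = 8 - C - N)
√(K(215, 25) + y(99 - 1*18, 38*2)) = √(25² + (8 - (99 - 1*18) - 38*2)) = √(625 + (8 - (99 - 18) - 1*76)) = √(625 + (8 - 1*81 - 76)) = √(625 + (8 - 81 - 76)) = √(625 - 149) = √476 = 2*√119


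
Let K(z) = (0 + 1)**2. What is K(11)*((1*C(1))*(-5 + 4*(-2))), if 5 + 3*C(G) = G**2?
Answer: 52/3 ≈ 17.333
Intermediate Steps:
C(G) = -5/3 + G**2/3
K(z) = 1 (K(z) = 1**2 = 1)
K(11)*((1*C(1))*(-5 + 4*(-2))) = 1*((1*(-5/3 + (1/3)*1**2))*(-5 + 4*(-2))) = 1*((1*(-5/3 + (1/3)*1))*(-5 - 8)) = 1*((1*(-5/3 + 1/3))*(-13)) = 1*((1*(-4/3))*(-13)) = 1*(-4/3*(-13)) = 1*(52/3) = 52/3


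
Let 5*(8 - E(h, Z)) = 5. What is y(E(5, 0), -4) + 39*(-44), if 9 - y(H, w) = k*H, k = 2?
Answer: -1721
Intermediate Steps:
E(h, Z) = 7 (E(h, Z) = 8 - ⅕*5 = 8 - 1 = 7)
y(H, w) = 9 - 2*H
y(E(5, 0), -4) + 39*(-44) = (9 - 2*7) + 39*(-44) = (9 - 14) - 1716 = -5 - 1716 = -1721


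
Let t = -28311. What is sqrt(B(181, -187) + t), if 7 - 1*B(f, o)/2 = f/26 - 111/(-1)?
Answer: 4*I*sqrt(301379)/13 ≈ 168.92*I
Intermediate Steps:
B(f, o) = -208 - f/13 (B(f, o) = 14 - 2*(f/26 - 111/(-1)) = 14 - 2*(f*(1/26) - 111*(-1)) = 14 - 2*(f/26 + 111) = 14 - 2*(111 + f/26) = 14 + (-222 - f/13) = -208 - f/13)
sqrt(B(181, -187) + t) = sqrt((-208 - 1/13*181) - 28311) = sqrt((-208 - 181/13) - 28311) = sqrt(-2885/13 - 28311) = sqrt(-370928/13) = 4*I*sqrt(301379)/13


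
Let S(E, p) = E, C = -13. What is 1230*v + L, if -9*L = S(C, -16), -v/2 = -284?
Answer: 6287773/9 ≈ 6.9864e+5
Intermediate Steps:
v = 568 (v = -2*(-284) = 568)
L = 13/9 (L = -⅑*(-13) = 13/9 ≈ 1.4444)
1230*v + L = 1230*568 + 13/9 = 698640 + 13/9 = 6287773/9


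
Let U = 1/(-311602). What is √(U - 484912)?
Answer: 5*I*√1883316867011522/311602 ≈ 696.36*I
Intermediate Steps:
U = -1/311602 ≈ -3.2092e-6
√(U - 484912) = √(-1/311602 - 484912) = √(-151099549025/311602) = 5*I*√1883316867011522/311602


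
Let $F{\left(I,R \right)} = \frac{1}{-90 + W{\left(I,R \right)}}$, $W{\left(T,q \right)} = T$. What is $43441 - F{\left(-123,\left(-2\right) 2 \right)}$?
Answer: $\frac{9252934}{213} \approx 43441.0$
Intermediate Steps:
$F{\left(I,R \right)} = \frac{1}{-90 + I}$
$43441 - F{\left(-123,\left(-2\right) 2 \right)} = 43441 - \frac{1}{-90 - 123} = 43441 - \frac{1}{-213} = 43441 - - \frac{1}{213} = 43441 + \frac{1}{213} = \frac{9252934}{213}$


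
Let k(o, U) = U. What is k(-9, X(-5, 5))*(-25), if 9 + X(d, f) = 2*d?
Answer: 475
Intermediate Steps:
X(d, f) = -9 + 2*d
k(-9, X(-5, 5))*(-25) = (-9 + 2*(-5))*(-25) = (-9 - 10)*(-25) = -19*(-25) = 475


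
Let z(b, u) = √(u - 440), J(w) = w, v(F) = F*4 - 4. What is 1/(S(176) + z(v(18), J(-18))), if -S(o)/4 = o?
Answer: -352/248037 - I*√458/496074 ≈ -0.0014191 - 4.3141e-5*I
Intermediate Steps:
v(F) = -4 + 4*F (v(F) = 4*F - 4 = -4 + 4*F)
S(o) = -4*o
z(b, u) = √(-440 + u)
1/(S(176) + z(v(18), J(-18))) = 1/(-4*176 + √(-440 - 18)) = 1/(-704 + √(-458)) = 1/(-704 + I*√458)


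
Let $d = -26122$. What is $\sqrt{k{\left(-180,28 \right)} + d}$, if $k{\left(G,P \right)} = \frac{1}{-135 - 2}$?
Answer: $\frac{21 i \sqrt{1111755}}{137} \approx 161.62 i$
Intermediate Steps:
$k{\left(G,P \right)} = - \frac{1}{137}$ ($k{\left(G,P \right)} = \frac{1}{-137} = - \frac{1}{137}$)
$\sqrt{k{\left(-180,28 \right)} + d} = \sqrt{- \frac{1}{137} - 26122} = \sqrt{- \frac{3578715}{137}} = \frac{21 i \sqrt{1111755}}{137}$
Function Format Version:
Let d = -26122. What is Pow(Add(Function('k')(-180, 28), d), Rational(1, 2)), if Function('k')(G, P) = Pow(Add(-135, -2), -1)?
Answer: Mul(Rational(21, 137), I, Pow(1111755, Rational(1, 2))) ≈ Mul(161.62, I)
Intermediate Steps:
Function('k')(G, P) = Rational(-1, 137) (Function('k')(G, P) = Pow(-137, -1) = Rational(-1, 137))
Pow(Add(Function('k')(-180, 28), d), Rational(1, 2)) = Pow(Add(Rational(-1, 137), -26122), Rational(1, 2)) = Pow(Rational(-3578715, 137), Rational(1, 2)) = Mul(Rational(21, 137), I, Pow(1111755, Rational(1, 2)))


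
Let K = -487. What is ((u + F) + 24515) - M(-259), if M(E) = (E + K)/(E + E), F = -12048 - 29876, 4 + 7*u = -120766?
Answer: -1282542/37 ≈ -34663.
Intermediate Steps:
u = -120770/7 (u = -4/7 + (⅐)*(-120766) = -4/7 - 120766/7 = -120770/7 ≈ -17253.)
F = -41924
M(E) = (-487 + E)/(2*E) (M(E) = (E - 487)/(E + E) = (-487 + E)/((2*E)) = (-487 + E)*(1/(2*E)) = (-487 + E)/(2*E))
((u + F) + 24515) - M(-259) = ((-120770/7 - 41924) + 24515) - (-487 - 259)/(2*(-259)) = (-414238/7 + 24515) - (-1)*(-746)/(2*259) = -242633/7 - 1*373/259 = -242633/7 - 373/259 = -1282542/37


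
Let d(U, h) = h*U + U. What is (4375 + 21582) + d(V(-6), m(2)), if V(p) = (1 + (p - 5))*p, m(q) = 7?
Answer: 26437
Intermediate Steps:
V(p) = p*(-4 + p) (V(p) = (1 + (-5 + p))*p = (-4 + p)*p = p*(-4 + p))
d(U, h) = U + U*h (d(U, h) = U*h + U = U + U*h)
(4375 + 21582) + d(V(-6), m(2)) = (4375 + 21582) + (-6*(-4 - 6))*(1 + 7) = 25957 - 6*(-10)*8 = 25957 + 60*8 = 25957 + 480 = 26437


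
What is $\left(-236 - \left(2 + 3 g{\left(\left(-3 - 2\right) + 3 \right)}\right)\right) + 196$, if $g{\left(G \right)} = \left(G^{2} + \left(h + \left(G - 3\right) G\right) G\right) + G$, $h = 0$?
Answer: $12$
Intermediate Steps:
$g{\left(G \right)} = G + G^{2} + G^{2} \left(-3 + G\right)$ ($g{\left(G \right)} = \left(G^{2} + \left(0 + \left(G - 3\right) G\right) G\right) + G = \left(G^{2} + \left(0 + \left(-3 + G\right) G\right) G\right) + G = \left(G^{2} + \left(0 + G \left(-3 + G\right)\right) G\right) + G = \left(G^{2} + G \left(-3 + G\right) G\right) + G = \left(G^{2} + G^{2} \left(-3 + G\right)\right) + G = G + G^{2} + G^{2} \left(-3 + G\right)$)
$\left(-236 - \left(2 + 3 g{\left(\left(-3 - 2\right) + 3 \right)}\right)\right) + 196 = \left(-236 - \left(2 + 3 \left(\left(-3 - 2\right) + 3\right) \left(1 + \left(\left(-3 - 2\right) + 3\right)^{2} - 2 \left(\left(-3 - 2\right) + 3\right)\right)\right)\right) + 196 = \left(-236 - \left(2 + 3 \left(-5 + 3\right) \left(1 + \left(-5 + 3\right)^{2} - 2 \left(-5 + 3\right)\right)\right)\right) + 196 = \left(-236 - \left(2 + 3 \left(- 2 \left(1 + \left(-2\right)^{2} - -4\right)\right)\right)\right) + 196 = \left(-236 - \left(2 + 3 \left(- 2 \left(1 + 4 + 4\right)\right)\right)\right) + 196 = \left(-236 - \left(2 + 3 \left(\left(-2\right) 9\right)\right)\right) + 196 = \left(-236 - -52\right) + 196 = \left(-236 + \left(-2 + 54\right)\right) + 196 = \left(-236 + 52\right) + 196 = -184 + 196 = 12$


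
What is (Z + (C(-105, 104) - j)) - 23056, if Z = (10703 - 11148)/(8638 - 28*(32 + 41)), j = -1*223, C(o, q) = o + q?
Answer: -150567841/6594 ≈ -22834.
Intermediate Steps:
j = -223
Z = -445/6594 (Z = -445/(8638 - 28*73) = -445/(8638 - 2044) = -445/6594 ≈ -0.067486)
(Z + (C(-105, 104) - j)) - 23056 = (-445/6594 + ((-105 + 104) - 1*(-223))) - 23056 = (-445/6594 + (-1 + 223)) - 23056 = (-445/6594 + 222) - 23056 = 1463423/6594 - 23056 = -150567841/6594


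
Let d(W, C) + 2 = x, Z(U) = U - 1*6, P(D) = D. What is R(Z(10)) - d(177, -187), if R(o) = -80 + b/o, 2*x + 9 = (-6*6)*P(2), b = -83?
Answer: -233/4 ≈ -58.250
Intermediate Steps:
Z(U) = -6 + U (Z(U) = U - 6 = -6 + U)
x = -81/2 (x = -9/2 + (-6*6*2)/2 = -9/2 + (-36*2)/2 = -9/2 + (1/2)*(-72) = -9/2 - 36 = -81/2 ≈ -40.500)
R(o) = -80 - 83/o
d(W, C) = -85/2 (d(W, C) = -2 - 81/2 = -85/2)
R(Z(10)) - d(177, -187) = (-80 - 83/(-6 + 10)) - 1*(-85/2) = (-80 - 83/4) + 85/2 = -403/4 + 85/2 = -233/4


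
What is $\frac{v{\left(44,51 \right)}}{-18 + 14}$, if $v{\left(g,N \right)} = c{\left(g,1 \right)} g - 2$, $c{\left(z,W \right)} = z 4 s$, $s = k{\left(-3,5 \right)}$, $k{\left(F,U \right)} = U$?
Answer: $- \frac{19359}{2} \approx -9679.5$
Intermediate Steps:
$s = 5$
$c{\left(z,W \right)} = 20 z$ ($c{\left(z,W \right)} = z 4 \cdot 5 = 4 z 5 = 20 z$)
$v{\left(g,N \right)} = -2 + 20 g^{2}$ ($v{\left(g,N \right)} = 20 g g - 2 = 20 g^{2} - 2 = -2 + 20 g^{2}$)
$\frac{v{\left(44,51 \right)}}{-18 + 14} = \frac{-2 + 20 \cdot 44^{2}}{-18 + 14} = \frac{-2 + 20 \cdot 1936}{-4} = - \frac{-2 + 38720}{4} = \left(- \frac{1}{4}\right) 38718 = - \frac{19359}{2}$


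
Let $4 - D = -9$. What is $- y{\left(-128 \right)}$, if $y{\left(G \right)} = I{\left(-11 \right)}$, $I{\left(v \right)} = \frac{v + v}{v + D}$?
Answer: $11$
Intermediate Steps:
$D = 13$ ($D = 4 - -9 = 4 + 9 = 13$)
$I{\left(v \right)} = \frac{2 v}{13 + v}$ ($I{\left(v \right)} = \frac{v + v}{v + 13} = \frac{2 v}{13 + v}$)
$y{\left(G \right)} = -11$ ($y{\left(G \right)} = 2 \left(-11\right) \frac{1}{13 - 11} = 2 \left(-11\right) \frac{1}{2} = -11$)
$- y{\left(-128 \right)} = \left(-1\right) \left(-11\right) = 11$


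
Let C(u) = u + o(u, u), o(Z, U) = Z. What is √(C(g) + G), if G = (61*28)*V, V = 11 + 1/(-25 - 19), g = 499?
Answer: √2389409/11 ≈ 140.52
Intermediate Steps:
V = 483/44 (V = 11 + 1/(-44) = 11 - 1/44 = 483/44 ≈ 10.977)
G = 206241/11 (G = (61*28)*(483/44) = 1708*(483/44) = 206241/11 ≈ 18749.)
C(u) = 2*u (C(u) = u + u = 2*u)
√(C(g) + G) = √(2*499 + 206241/11) = √(998 + 206241/11) = √(217219/11) = √2389409/11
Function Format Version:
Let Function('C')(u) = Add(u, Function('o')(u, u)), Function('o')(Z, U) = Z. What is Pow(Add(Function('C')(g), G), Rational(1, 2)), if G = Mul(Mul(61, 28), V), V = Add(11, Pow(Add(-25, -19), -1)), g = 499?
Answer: Mul(Rational(1, 11), Pow(2389409, Rational(1, 2))) ≈ 140.52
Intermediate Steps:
V = Rational(483, 44) (V = Add(11, Pow(-44, -1)) = Add(11, Rational(-1, 44)) = Rational(483, 44) ≈ 10.977)
G = Rational(206241, 11) (G = Mul(Mul(61, 28), Rational(483, 44)) = Mul(1708, Rational(483, 44)) = Rational(206241, 11) ≈ 18749.)
Function('C')(u) = Mul(2, u) (Function('C')(u) = Add(u, u) = Mul(2, u))
Pow(Add(Function('C')(g), G), Rational(1, 2)) = Pow(Add(Mul(2, 499), Rational(206241, 11)), Rational(1, 2)) = Pow(Add(998, Rational(206241, 11)), Rational(1, 2)) = Pow(Rational(217219, 11), Rational(1, 2)) = Mul(Rational(1, 11), Pow(2389409, Rational(1, 2)))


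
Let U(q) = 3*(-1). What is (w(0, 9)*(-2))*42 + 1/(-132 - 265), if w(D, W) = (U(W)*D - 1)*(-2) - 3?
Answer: 33347/397 ≈ 83.997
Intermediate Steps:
U(q) = -3
w(D, W) = -1 + 6*D (w(D, W) = (-3*D - 1)*(-2) - 3 = (-1 - 3*D)*(-2) - 3 = (2 + 6*D) - 3 = -1 + 6*D)
(w(0, 9)*(-2))*42 + 1/(-132 - 265) = ((-1 + 6*0)*(-2))*42 + 1/(-132 - 265) = ((-1 + 0)*(-2))*42 + 1/(-397) = -1*(-2)*42 - 1/397 = 2*42 - 1/397 = 84 - 1/397 = 33347/397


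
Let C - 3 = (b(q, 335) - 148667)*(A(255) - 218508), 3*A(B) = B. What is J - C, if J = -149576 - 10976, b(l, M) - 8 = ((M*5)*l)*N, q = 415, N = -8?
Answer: -1247121008312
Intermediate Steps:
b(l, M) = 8 - 40*M*l (b(l, M) = 8 + ((M*5)*l)*(-8) = 8 + ((5*M)*l)*(-8) = 8 + (5*M*l)*(-8) = 8 - 40*M*l)
A(B) = B/3
C = 1247120847760 (C = 3 + ((8 - 40*335*415) - 148667)*((⅓)*255 - 218508) = 3 + ((8 - 5561000) - 148667)*(85 - 218508) = 3 + (-5560992 - 148667)*(-218423) = 3 - 5709659*(-218423) = 3 + 1247120847757 = 1247120847760)
J = -160552
J - C = -160552 - 1*1247120847760 = -160552 - 1247120847760 = -1247121008312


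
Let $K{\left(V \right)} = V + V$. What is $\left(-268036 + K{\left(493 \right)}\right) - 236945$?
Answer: $-503995$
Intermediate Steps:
$K{\left(V \right)} = 2 V$
$\left(-268036 + K{\left(493 \right)}\right) - 236945 = \left(-268036 + 2 \cdot 493\right) - 236945 = \left(-268036 + 986\right) - 236945 = -267050 - 236945 = -503995$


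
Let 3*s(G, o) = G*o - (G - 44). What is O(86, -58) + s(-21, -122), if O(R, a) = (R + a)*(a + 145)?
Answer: 9935/3 ≈ 3311.7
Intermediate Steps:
O(R, a) = (145 + a)*(R + a) (O(R, a) = (R + a)*(145 + a) = (145 + a)*(R + a))
s(G, o) = 44/3 - G/3 + G*o/3 (s(G, o) = (G*o - (G - 44))/3 = (G*o - (-44 + G))/3 = (G*o + (44 - G))/3 = (44 - G + G*o)/3 = 44/3 - G/3 + G*o/3)
O(86, -58) + s(-21, -122) = ((-58)**2 + 145*86 + 145*(-58) + 86*(-58)) + (44/3 - 1/3*(-21) + (1/3)*(-21)*(-122)) = (3364 + 12470 - 8410 - 4988) + (44/3 + 7 + 854) = 2436 + 2627/3 = 9935/3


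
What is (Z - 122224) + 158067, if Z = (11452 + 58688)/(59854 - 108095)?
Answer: 1729032023/48241 ≈ 35842.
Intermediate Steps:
Z = -70140/48241 (Z = 70140/(-48241) = 70140*(-1/48241) = -70140/48241 ≈ -1.4539)
(Z - 122224) + 158067 = (-70140/48241 - 122224) + 158067 = -5896278124/48241 + 158067 = 1729032023/48241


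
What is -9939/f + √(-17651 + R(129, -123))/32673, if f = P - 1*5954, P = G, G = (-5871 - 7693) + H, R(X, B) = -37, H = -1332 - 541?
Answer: 9939/21391 + 2*I*√4422/32673 ≈ 0.46463 + 0.0040705*I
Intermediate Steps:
H = -1873
G = -15437 (G = (-5871 - 7693) - 1873 = -13564 - 1873 = -15437)
P = -15437
f = -21391 (f = -15437 - 1*5954 = -15437 - 5954 = -21391)
-9939/f + √(-17651 + R(129, -123))/32673 = -9939/(-21391) + √(-17651 - 37)/32673 = -9939*(-1/21391) + √(-17688)*(1/32673) = 9939/21391 + (2*I*√4422)*(1/32673) = 9939/21391 + 2*I*√4422/32673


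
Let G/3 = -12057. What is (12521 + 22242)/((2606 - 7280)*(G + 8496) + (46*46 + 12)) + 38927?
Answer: 5035405156069/129355078 ≈ 38927.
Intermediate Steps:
G = -36171 (G = 3*(-12057) = -36171)
(12521 + 22242)/((2606 - 7280)*(G + 8496) + (46*46 + 12)) + 38927 = (12521 + 22242)/((2606 - 7280)*(-36171 + 8496) + (46*46 + 12)) + 38927 = 34763/(-4674*(-27675) + (2116 + 12)) + 38927 = 34763/(129352950 + 2128) + 38927 = 34763/129355078 + 38927 = 5035405156069/129355078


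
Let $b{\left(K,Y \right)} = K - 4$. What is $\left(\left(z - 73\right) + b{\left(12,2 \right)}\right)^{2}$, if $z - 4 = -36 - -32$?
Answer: $4225$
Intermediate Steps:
$b{\left(K,Y \right)} = -4 + K$ ($b{\left(K,Y \right)} = K - 4 = -4 + K$)
$z = 0$ ($z = 4 - 4 = 0$)
$\left(\left(z - 73\right) + b{\left(12,2 \right)}\right)^{2} = \left(\left(0 - 73\right) + \left(-4 + 12\right)\right)^{2} = \left(-73 + 8\right)^{2} = \left(-65\right)^{2} = 4225$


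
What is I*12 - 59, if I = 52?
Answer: 565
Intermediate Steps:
I*12 - 59 = 52*12 - 59 = 624 - 59 = 565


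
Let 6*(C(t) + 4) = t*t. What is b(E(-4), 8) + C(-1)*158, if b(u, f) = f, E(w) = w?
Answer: -1793/3 ≈ -597.67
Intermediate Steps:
C(t) = -4 + t²/6 (C(t) = -4 + (t*t)/6 = -4 + t²/6)
b(E(-4), 8) + C(-1)*158 = 8 + (-4 + (⅙)*(-1)²)*158 = 8 + (-4 + (⅙)*1)*158 = 8 + (-4 + ⅙)*158 = 8 - 23/6*158 = 8 - 1817/3 = -1793/3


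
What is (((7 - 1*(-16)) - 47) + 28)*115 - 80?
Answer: 380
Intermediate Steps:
(((7 - 1*(-16)) - 47) + 28)*115 - 80 = (((7 + 16) - 47) + 28)*115 - 80 = ((23 - 47) + 28)*115 - 80 = (-24 + 28)*115 - 80 = 4*115 - 80 = 460 - 80 = 380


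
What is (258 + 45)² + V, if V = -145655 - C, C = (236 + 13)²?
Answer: -115847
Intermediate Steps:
C = 62001 (C = 249² = 62001)
V = -207656 (V = -145655 - 1*62001 = -145655 - 62001 = -207656)
(258 + 45)² + V = (258 + 45)² - 207656 = 303² - 207656 = 91809 - 207656 = -115847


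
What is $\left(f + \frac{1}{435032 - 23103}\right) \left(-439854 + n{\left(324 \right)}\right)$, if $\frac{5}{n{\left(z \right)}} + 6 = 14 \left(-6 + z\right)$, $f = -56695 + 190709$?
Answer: $- \frac{35985644554165841051}{610478778} \approx -5.8947 \cdot 10^{10}$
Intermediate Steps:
$f = 134014$
$n{\left(z \right)} = \frac{5}{-90 + 14 z}$ ($n{\left(z \right)} = \frac{5}{-6 + 14 \left(-6 + z\right)} = \frac{5}{-6 + \left(-84 + 14 z\right)} = \frac{5}{-90 + 14 z}$)
$\left(f + \frac{1}{435032 - 23103}\right) \left(-439854 + n{\left(324 \right)}\right) = \left(134014 + \frac{1}{435032 - 23103}\right) \left(-439854 + \frac{5}{2 \left(-45 + 7 \cdot 324\right)}\right) = \left(134014 + \frac{1}{411929}\right) \left(-439854 + \frac{5}{2 \left(-45 + 2268\right)}\right) = \left(134014 + \frac{1}{411929}\right) \left(-439854 + \frac{5}{2 \cdot 2223}\right) = \frac{55204253007 \left(-439854 + \frac{5}{2} \cdot \frac{1}{2223}\right)}{411929} = \frac{55204253007 \left(-439854 + \frac{5}{4446}\right)}{411929} = \frac{55204253007}{411929} \left(- \frac{1955590879}{4446}\right) = - \frac{35985644554165841051}{610478778}$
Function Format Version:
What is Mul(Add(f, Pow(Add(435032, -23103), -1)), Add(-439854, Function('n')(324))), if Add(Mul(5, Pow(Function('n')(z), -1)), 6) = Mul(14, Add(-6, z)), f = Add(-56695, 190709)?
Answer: Rational(-35985644554165841051, 610478778) ≈ -5.8947e+10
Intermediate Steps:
f = 134014
Function('n')(z) = Mul(5, Pow(Add(-90, Mul(14, z)), -1)) (Function('n')(z) = Mul(5, Pow(Add(-6, Mul(14, Add(-6, z))), -1)) = Mul(5, Pow(Add(-6, Add(-84, Mul(14, z))), -1)) = Mul(5, Pow(Add(-90, Mul(14, z)), -1)))
Mul(Add(f, Pow(Add(435032, -23103), -1)), Add(-439854, Function('n')(324))) = Mul(Add(134014, Pow(Add(435032, -23103), -1)), Add(-439854, Mul(Rational(5, 2), Pow(Add(-45, Mul(7, 324)), -1)))) = Mul(Add(134014, Pow(411929, -1)), Add(-439854, Mul(Rational(5, 2), Pow(Add(-45, 2268), -1)))) = Mul(Add(134014, Rational(1, 411929)), Add(-439854, Mul(Rational(5, 2), Pow(2223, -1)))) = Mul(Rational(55204253007, 411929), Add(-439854, Mul(Rational(5, 2), Rational(1, 2223)))) = Mul(Rational(55204253007, 411929), Add(-439854, Rational(5, 4446))) = Mul(Rational(55204253007, 411929), Rational(-1955590879, 4446)) = Rational(-35985644554165841051, 610478778)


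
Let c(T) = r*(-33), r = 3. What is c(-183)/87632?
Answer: -99/87632 ≈ -0.0011297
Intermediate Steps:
c(T) = -99 (c(T) = 3*(-33) = -99)
c(-183)/87632 = -99/87632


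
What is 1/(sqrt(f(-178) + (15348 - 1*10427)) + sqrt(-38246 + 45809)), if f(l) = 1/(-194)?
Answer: 194/(sqrt(185206562) + 194*sqrt(7563)) ≈ 0.0063648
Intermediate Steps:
f(l) = -1/194
1/(sqrt(f(-178) + (15348 - 1*10427)) + sqrt(-38246 + 45809)) = 1/(sqrt(-1/194 + (15348 - 1*10427)) + sqrt(-38246 + 45809)) = 1/(sqrt(-1/194 + (15348 - 10427)) + sqrt(7563)) = 1/(sqrt(-1/194 + 4921) + sqrt(7563)) = 1/(sqrt(954673/194) + sqrt(7563)) = 1/(sqrt(185206562)/194 + sqrt(7563)) = 1/(sqrt(7563) + sqrt(185206562)/194)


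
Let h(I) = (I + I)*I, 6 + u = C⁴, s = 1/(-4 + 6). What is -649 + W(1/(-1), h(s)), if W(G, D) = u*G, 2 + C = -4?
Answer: -1939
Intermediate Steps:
C = -6 (C = -2 - 4 = -6)
s = ½ (s = 1/2 = ½ ≈ 0.50000)
u = 1290 (u = -6 + (-6)⁴ = -6 + 1296 = 1290)
h(I) = 2*I² (h(I) = (2*I)*I = 2*I²)
W(G, D) = 1290*G
-649 + W(1/(-1), h(s)) = -649 + 1290/(-1) = -649 + 1290*(-1) = -649 - 1290 = -1939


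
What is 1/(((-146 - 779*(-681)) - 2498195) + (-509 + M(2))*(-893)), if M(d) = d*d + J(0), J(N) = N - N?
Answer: -1/1516877 ≈ -6.5925e-7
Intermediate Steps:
J(N) = 0
M(d) = d² (M(d) = d*d + 0 = d² + 0 = d²)
1/(((-146 - 779*(-681)) - 2498195) + (-509 + M(2))*(-893)) = 1/(((-146 - 779*(-681)) - 2498195) + (-509 + 2²)*(-893)) = 1/(((-146 + 530499) - 2498195) + (-509 + 4)*(-893)) = 1/((530353 - 2498195) - 505*(-893)) = 1/(-1967842 + 450965) = 1/(-1516877) = -1/1516877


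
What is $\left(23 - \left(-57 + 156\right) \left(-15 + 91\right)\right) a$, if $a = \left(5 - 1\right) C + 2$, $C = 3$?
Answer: $-105014$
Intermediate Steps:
$a = 14$ ($a = \left(5 - 1\right) 3 + 2 = 4 \cdot 3 + 2 = 12 + 2 = 14$)
$\left(23 - \left(-57 + 156\right) \left(-15 + 91\right)\right) a = \left(23 - \left(-57 + 156\right) \left(-15 + 91\right)\right) 14 = \left(23 - 99 \cdot 76\right) 14 = \left(23 - 7524\right) 14 = \left(-7501\right) 14 = -105014$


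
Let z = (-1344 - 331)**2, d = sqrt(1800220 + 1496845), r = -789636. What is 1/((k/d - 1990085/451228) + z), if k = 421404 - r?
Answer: 75337034769525511958212/211367123966094068994511799009 - 49315173527388672*sqrt(3297065)/1056835619830470344972558995045 ≈ 3.5634e-7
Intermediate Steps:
k = 1211040 (k = 421404 - 1*(-789636) = 421404 + 789636 = 1211040)
d = sqrt(3297065) ≈ 1815.8
z = 2805625 (z = (-1675)**2 = 2805625)
1/((k/d - 1990085/451228) + z) = 1/((1211040/(sqrt(3297065)) - 1990085/451228) + 2805625) = 1/((1211040*(sqrt(3297065)/3297065) - 1990085*1/451228) + 2805625) = 1/((242208*sqrt(3297065)/659413 - 1990085/451228) + 2805625) = 1/((-1990085/451228 + 242208*sqrt(3297065)/659413) + 2805625) = 1/(1265974567415/451228 + 242208*sqrt(3297065)/659413)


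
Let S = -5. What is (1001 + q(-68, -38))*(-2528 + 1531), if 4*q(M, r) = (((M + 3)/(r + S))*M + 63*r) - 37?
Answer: -63029343/172 ≈ -3.6645e+5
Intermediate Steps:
q(M, r) = -37/4 + 63*r/4 + M*(3 + M)/(4*(-5 + r)) (q(M, r) = ((((M + 3)/(r - 5))*M + 63*r) - 37)/4 = ((((3 + M)/(-5 + r))*M + 63*r) - 37)/4 = ((M*(3 + M)/(-5 + r) + 63*r) - 37)/4 = ((63*r + M*(3 + M)/(-5 + r)) - 37)/4 = (-37 + 63*r + M*(3 + M)/(-5 + r))/4 = -37/4 + 63*r/4 + M*(3 + M)/(4*(-5 + r)))
(1001 + q(-68, -38))*(-2528 + 1531) = (1001 + (185 + (-68)² - 352*(-38) + 3*(-68) + 63*(-38)²)/(4*(-5 - 38)))*(-2528 + 1531) = (1001 + (¼)*(185 + 4624 + 13376 - 204 + 63*1444)/(-43))*(-997) = (1001 + (¼)*(-1/43)*(185 + 4624 + 13376 - 204 + 90972))*(-997) = (1001 + (¼)*(-1/43)*108953)*(-997) = (1001 - 108953/172)*(-997) = (63219/172)*(-997) = -63029343/172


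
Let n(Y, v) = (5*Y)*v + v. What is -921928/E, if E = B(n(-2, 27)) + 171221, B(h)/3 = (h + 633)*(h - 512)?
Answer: 921928/712129 ≈ 1.2946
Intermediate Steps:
n(Y, v) = v + 5*Y*v (n(Y, v) = 5*Y*v + v = v + 5*Y*v)
B(h) = 3*(-512 + h)*(633 + h) (B(h) = 3*((h + 633)*(h - 512)) = 3*((633 + h)*(-512 + h)) = 3*((-512 + h)*(633 + h)) = 3*(-512 + h)*(633 + h))
E = -712129 (E = (-972288 + 3*(27*(1 + 5*(-2)))**2 + 363*(27*(1 + 5*(-2)))) + 171221 = (-972288 + 3*(27*(1 - 10))**2 + 363*(27*(1 - 10))) + 171221 = (-972288 + 3*(27*(-9))**2 + 363*(27*(-9))) + 171221 = (-972288 + 3*(-243)**2 + 363*(-243)) + 171221 = (-972288 + 3*59049 - 88209) + 171221 = (-972288 + 177147 - 88209) + 171221 = -883350 + 171221 = -712129)
-921928/E = -921928/(-712129) = -921928*(-1/712129) = 921928/712129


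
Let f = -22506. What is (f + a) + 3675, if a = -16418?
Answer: -35249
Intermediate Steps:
(f + a) + 3675 = (-22506 - 16418) + 3675 = -38924 + 3675 = -35249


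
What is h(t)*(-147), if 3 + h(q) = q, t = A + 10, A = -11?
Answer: 588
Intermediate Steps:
t = -1 (t = -11 + 10 = -1)
h(q) = -3 + q
h(t)*(-147) = (-3 - 1)*(-147) = -4*(-147) = 588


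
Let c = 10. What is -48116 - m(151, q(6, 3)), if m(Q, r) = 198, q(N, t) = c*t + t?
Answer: -48314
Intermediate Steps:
q(N, t) = 11*t (q(N, t) = 10*t + t = 11*t)
-48116 - m(151, q(6, 3)) = -48116 - 1*198 = -48116 - 198 = -48314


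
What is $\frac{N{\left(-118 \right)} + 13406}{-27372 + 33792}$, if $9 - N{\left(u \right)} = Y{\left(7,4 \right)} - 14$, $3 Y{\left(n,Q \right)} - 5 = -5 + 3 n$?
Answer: $\frac{2237}{1070} \approx 2.0907$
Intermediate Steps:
$Y{\left(n,Q \right)} = n$ ($Y{\left(n,Q \right)} = \frac{5}{3} + \frac{-5 + 3 n}{3} = \frac{5}{3} + \left(- \frac{5}{3} + n\right) = n$)
$N{\left(u \right)} = 16$ ($N{\left(u \right)} = 9 - \left(7 - 14\right) = 9 - -7 = 9 + 7 = 16$)
$\frac{N{\left(-118 \right)} + 13406}{-27372 + 33792} = \frac{16 + 13406}{-27372 + 33792} = \frac{13422}{6420} = 13422 \cdot \frac{1}{6420} = \frac{2237}{1070}$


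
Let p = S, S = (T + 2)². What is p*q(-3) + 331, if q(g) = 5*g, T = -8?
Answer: -209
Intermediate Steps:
S = 36 (S = (-8 + 2)² = (-6)² = 36)
p = 36
p*q(-3) + 331 = 36*(5*(-3)) + 331 = 36*(-15) + 331 = -540 + 331 = -209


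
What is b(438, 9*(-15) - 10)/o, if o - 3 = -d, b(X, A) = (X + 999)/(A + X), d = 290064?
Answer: -479/28329291 ≈ -1.6908e-5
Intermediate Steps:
b(X, A) = (999 + X)/(A + X)
o = -290061 (o = 3 - 1*290064 = 3 - 290064 = -290061)
b(438, 9*(-15) - 10)/o = ((999 + 438)/((9*(-15) - 10) + 438))/(-290061) = (1437/((-135 - 10) + 438))*(-1/290061) = (1437/(-145 + 438))*(-1/290061) = (1437/293)*(-1/290061) = -479/28329291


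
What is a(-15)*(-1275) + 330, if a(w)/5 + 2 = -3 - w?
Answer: -63420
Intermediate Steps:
a(w) = -25 - 5*w (a(w) = -10 + 5*(-3 - w) = -10 + (-15 - 5*w) = -25 - 5*w)
a(-15)*(-1275) + 330 = (-25 - 5*(-15))*(-1275) + 330 = (-25 + 75)*(-1275) + 330 = 50*(-1275) + 330 = -63750 + 330 = -63420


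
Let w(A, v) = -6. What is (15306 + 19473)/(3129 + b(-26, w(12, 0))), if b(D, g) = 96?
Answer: 11593/1075 ≈ 10.784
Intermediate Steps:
(15306 + 19473)/(3129 + b(-26, w(12, 0))) = (15306 + 19473)/(3129 + 96) = 34779/3225 = 34779*(1/3225) = 11593/1075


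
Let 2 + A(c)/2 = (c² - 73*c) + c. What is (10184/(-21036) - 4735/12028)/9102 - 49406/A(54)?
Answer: 7111340484193945/280389910903848 ≈ 25.362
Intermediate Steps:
A(c) = -4 - 144*c + 2*c² (A(c) = -4 + 2*((c² - 73*c) + c) = -4 + 2*(c² - 72*c) = -4 + (-144*c + 2*c²) = -4 - 144*c + 2*c²)
(10184/(-21036) - 4735/12028)/9102 - 49406/A(54) = (10184/(-21036) - 4735/12028)/9102 - 49406/(-4 - 144*54 + 2*54²) = (10184*(-1/21036) - 4735*1/12028)*(1/9102) - 49406/(-4 - 7776 + 2*2916) = (-2546/5259 - 4735/12028)*(1/9102) - 49406/(-4 - 7776 + 5832) = -55524653/63255252*1/9102 - 49406/(-1948) = -55524653/575749303704 - 49406*(-1/1948) = -55524653/575749303704 + 24703/974 = 7111340484193945/280389910903848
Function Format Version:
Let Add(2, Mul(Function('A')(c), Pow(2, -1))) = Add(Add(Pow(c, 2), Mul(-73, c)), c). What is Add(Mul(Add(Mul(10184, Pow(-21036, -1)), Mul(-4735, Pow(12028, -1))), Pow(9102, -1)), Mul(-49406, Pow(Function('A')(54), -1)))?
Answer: Rational(7111340484193945, 280389910903848) ≈ 25.362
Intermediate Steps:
Function('A')(c) = Add(-4, Mul(-144, c), Mul(2, Pow(c, 2))) (Function('A')(c) = Add(-4, Mul(2, Add(Add(Pow(c, 2), Mul(-73, c)), c))) = Add(-4, Mul(2, Add(Pow(c, 2), Mul(-72, c)))) = Add(-4, Add(Mul(-144, c), Mul(2, Pow(c, 2)))) = Add(-4, Mul(-144, c), Mul(2, Pow(c, 2))))
Add(Mul(Add(Mul(10184, Pow(-21036, -1)), Mul(-4735, Pow(12028, -1))), Pow(9102, -1)), Mul(-49406, Pow(Function('A')(54), -1))) = Add(Mul(Add(Mul(10184, Pow(-21036, -1)), Mul(-4735, Pow(12028, -1))), Pow(9102, -1)), Mul(-49406, Pow(Add(-4, Mul(-144, 54), Mul(2, Pow(54, 2))), -1))) = Add(Mul(Add(Mul(10184, Rational(-1, 21036)), Mul(-4735, Rational(1, 12028))), Rational(1, 9102)), Mul(-49406, Pow(Add(-4, -7776, Mul(2, 2916)), -1))) = Add(Mul(Add(Rational(-2546, 5259), Rational(-4735, 12028)), Rational(1, 9102)), Mul(-49406, Pow(Add(-4, -7776, 5832), -1))) = Add(Mul(Rational(-55524653, 63255252), Rational(1, 9102)), Mul(-49406, Pow(-1948, -1))) = Add(Rational(-55524653, 575749303704), Mul(-49406, Rational(-1, 1948))) = Add(Rational(-55524653, 575749303704), Rational(24703, 974)) = Rational(7111340484193945, 280389910903848)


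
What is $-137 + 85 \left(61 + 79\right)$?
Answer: $11763$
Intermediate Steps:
$-137 + 85 \left(61 + 79\right) = -137 + 85 \cdot 140 = -137 + 11900 = 11763$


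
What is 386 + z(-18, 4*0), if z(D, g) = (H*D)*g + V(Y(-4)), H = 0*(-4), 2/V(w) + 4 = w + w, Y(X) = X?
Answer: 2315/6 ≈ 385.83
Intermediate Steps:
V(w) = 2/(-4 + 2*w) (V(w) = 2/(-4 + (w + w)) = 2/(-4 + 2*w))
H = 0
z(D, g) = -1/6 (z(D, g) = (0*D)*g + 1/(-2 - 4) = 0*g + 1/(-6) = 0 - 1/6 = -1/6)
386 + z(-18, 4*0) = 386 - 1/6 = 2315/6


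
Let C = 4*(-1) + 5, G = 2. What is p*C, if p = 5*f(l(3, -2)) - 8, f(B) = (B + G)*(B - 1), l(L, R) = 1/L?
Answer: -142/9 ≈ -15.778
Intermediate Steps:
l(L, R) = 1/L
C = 1 (C = -4 + 5 = 1)
f(B) = (-1 + B)*(2 + B) (f(B) = (B + 2)*(B - 1) = (2 + B)*(-1 + B) = (-1 + B)*(2 + B))
p = -142/9 (p = 5*(-2 + 1/3 + (1/3)²) - 8 = 5*(-2 + ⅓ + (⅓)²) - 8 = 5*(-2 + ⅓ + ⅑) - 8 = 5*(-14/9) - 8 = -70/9 - 8 = -142/9 ≈ -15.778)
p*C = -142/9*1 = -142/9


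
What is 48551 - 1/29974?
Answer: 1455267673/29974 ≈ 48551.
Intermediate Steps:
48551 - 1/29974 = 1455267673/29974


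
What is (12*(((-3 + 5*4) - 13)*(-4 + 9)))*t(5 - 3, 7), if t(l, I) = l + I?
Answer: 2160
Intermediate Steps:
t(l, I) = I + l
(12*(((-3 + 5*4) - 13)*(-4 + 9)))*t(5 - 3, 7) = (12*(((-3 + 5*4) - 13)*(-4 + 9)))*(7 + (5 - 3)) = (12*(((-3 + 20) - 13)*5))*(7 + 2) = (12*((17 - 13)*5))*9 = (12*(4*5))*9 = (12*20)*9 = 240*9 = 2160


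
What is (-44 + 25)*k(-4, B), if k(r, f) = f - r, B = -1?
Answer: -57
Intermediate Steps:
(-44 + 25)*k(-4, B) = (-44 + 25)*(-1 - 1*(-4)) = -19*(-1 + 4) = -19*3 = -57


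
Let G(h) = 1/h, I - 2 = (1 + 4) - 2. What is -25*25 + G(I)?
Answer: -3124/5 ≈ -624.80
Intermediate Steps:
I = 5 (I = 2 + ((1 + 4) - 2) = 2 + (5 - 2) = 2 + 3 = 5)
-25*25 + G(I) = -25*25 + 1/5 = -625 + 1/5 = -3124/5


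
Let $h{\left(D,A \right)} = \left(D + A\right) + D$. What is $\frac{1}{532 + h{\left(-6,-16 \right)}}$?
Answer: $\frac{1}{504} \approx 0.0019841$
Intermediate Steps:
$h{\left(D,A \right)} = A + 2 D$ ($h{\left(D,A \right)} = \left(A + D\right) + D = A + 2 D$)
$\frac{1}{532 + h{\left(-6,-16 \right)}} = \frac{1}{532 + \left(-16 + 2 \left(-6\right)\right)} = \frac{1}{532 - 28} = \frac{1}{504}$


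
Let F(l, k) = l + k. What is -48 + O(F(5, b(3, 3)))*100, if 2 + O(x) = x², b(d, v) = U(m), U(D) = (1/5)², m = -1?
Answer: 57304/25 ≈ 2292.2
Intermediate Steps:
U(D) = 1/25 (U(D) = (⅕)² = 1/25)
b(d, v) = 1/25
F(l, k) = k + l
O(x) = -2 + x²
-48 + O(F(5, b(3, 3)))*100 = -48 + (-2 + (1/25 + 5)²)*100 = -48 + (-2 + (126/25)²)*100 = -48 + (-2 + 15876/625)*100 = -48 + (14626/625)*100 = -48 + 58504/25 = 57304/25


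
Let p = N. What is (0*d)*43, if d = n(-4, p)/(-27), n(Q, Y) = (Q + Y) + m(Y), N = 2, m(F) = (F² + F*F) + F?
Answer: 0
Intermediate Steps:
m(F) = F + 2*F² (m(F) = (F² + F²) + F = 2*F² + F = F + 2*F²)
p = 2
n(Q, Y) = Q + Y + Y*(1 + 2*Y) (n(Q, Y) = (Q + Y) + Y*(1 + 2*Y) = Q + Y + Y*(1 + 2*Y))
d = -8/27 (d = (-4 + 2 + 2*(1 + 2*2))/(-27) = (-4 + 2 + 2*(1 + 4))*(-1/27) = (-4 + 2 + 2*5)*(-1/27) = (-4 + 2 + 10)*(-1/27) = 8*(-1/27) = -8/27 ≈ -0.29630)
(0*d)*43 = (0*(-8/27))*43 = 0*43 = 0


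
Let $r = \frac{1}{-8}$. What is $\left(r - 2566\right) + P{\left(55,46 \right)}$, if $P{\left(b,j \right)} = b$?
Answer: $- \frac{20089}{8} \approx -2511.1$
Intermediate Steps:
$r = - \frac{1}{8} \approx -0.125$
$\left(r - 2566\right) + P{\left(55,46 \right)} = \left(- \frac{1}{8} - 2566\right) + 55 = - \frac{20529}{8} + 55 = - \frac{20089}{8}$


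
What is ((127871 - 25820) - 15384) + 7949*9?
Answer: 158208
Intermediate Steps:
((127871 - 25820) - 15384) + 7949*9 = (102051 - 15384) + 71541 = 86667 + 71541 = 158208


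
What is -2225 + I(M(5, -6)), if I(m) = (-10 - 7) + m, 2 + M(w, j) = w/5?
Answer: -2243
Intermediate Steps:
M(w, j) = -2 + w/5
I(m) = -17 + m
-2225 + I(M(5, -6)) = -2225 + (-17 + (-2 + (⅕)*5)) = -2225 + (-17 + (-2 + 1)) = -2225 + (-17 - 1) = -2225 - 18 = -2243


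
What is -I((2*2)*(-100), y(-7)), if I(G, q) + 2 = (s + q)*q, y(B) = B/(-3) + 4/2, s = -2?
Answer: -73/9 ≈ -8.1111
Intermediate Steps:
y(B) = 2 - B/3 (y(B) = B*(-⅓) + 4*(½) = -B/3 + 2 = 2 - B/3)
I(G, q) = -2 + q*(-2 + q) (I(G, q) = -2 + (-2 + q)*q = -2 + q*(-2 + q))
-I((2*2)*(-100), y(-7)) = -(-2 + (2 - ⅓*(-7))² - 2*(2 - ⅓*(-7))) = -(-2 + (2 + 7/3)² - 2*(2 + 7/3)) = -(-2 + (13/3)² - 2*13/3) = -(-2 + 169/9 - 26/3) = -1*73/9 = -73/9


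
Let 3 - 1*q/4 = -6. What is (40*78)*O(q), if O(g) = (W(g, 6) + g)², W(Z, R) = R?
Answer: 5503680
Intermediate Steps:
q = 36 (q = 12 - 4*(-6) = 12 + 24 = 36)
O(g) = (6 + g)²
(40*78)*O(q) = (40*78)*(6 + 36)² = 3120*42² = 3120*1764 = 5503680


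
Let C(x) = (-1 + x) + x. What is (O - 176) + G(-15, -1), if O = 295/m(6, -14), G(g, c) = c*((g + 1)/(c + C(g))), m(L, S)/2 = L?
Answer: -7289/48 ≈ -151.85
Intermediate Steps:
C(x) = -1 + 2*x
m(L, S) = 2*L
G(g, c) = c*(1 + g)/(-1 + c + 2*g) (G(g, c) = c*((g + 1)/(c + (-1 + 2*g))) = c*((1 + g)/(-1 + c + 2*g)) = c*(1 + g)/(-1 + c + 2*g))
O = 295/12 (O = 295/((2*6)) = 295/12 ≈ 24.583)
(O - 176) + G(-15, -1) = (295/12 - 176) - (1 - 15)/(-1 - 1 + 2*(-15)) = -1817/12 - 1*(-14)/(-1 - 1 - 30) = -1817/12 - 1*(-14)/(-32) = -1817/12 - 1*(-1/32)*(-14) = -1817/12 - 7/16 = -7289/48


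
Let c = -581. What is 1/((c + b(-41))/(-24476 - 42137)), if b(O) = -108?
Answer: 66613/689 ≈ 96.681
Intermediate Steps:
1/((c + b(-41))/(-24476 - 42137)) = 1/((-581 - 108)/(-24476 - 42137)) = 1/(-689/(-66613)) = 1/(-689*(-1/66613)) = 1/(689/66613) = 66613/689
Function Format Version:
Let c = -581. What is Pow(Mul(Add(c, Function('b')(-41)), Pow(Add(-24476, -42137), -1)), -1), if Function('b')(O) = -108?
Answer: Rational(66613, 689) ≈ 96.681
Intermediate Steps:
Pow(Mul(Add(c, Function('b')(-41)), Pow(Add(-24476, -42137), -1)), -1) = Pow(Mul(Add(-581, -108), Pow(Add(-24476, -42137), -1)), -1) = Pow(Mul(-689, Pow(-66613, -1)), -1) = Pow(Mul(-689, Rational(-1, 66613)), -1) = Pow(Rational(689, 66613), -1) = Rational(66613, 689)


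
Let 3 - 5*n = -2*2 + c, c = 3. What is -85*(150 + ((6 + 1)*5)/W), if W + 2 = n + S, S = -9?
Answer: -37375/3 ≈ -12458.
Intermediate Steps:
n = ⅘ (n = ⅗ - (-2*2 + 3)/5 = ⅗ - (-4 + 3)/5 = ⅗ - ⅕*(-1) = ⅗ + ⅕ = ⅘ ≈ 0.80000)
W = -51/5 (W = -2 + (⅘ - 9) = -2 - 41/5 = -51/5 ≈ -10.200)
-85*(150 + ((6 + 1)*5)/W) = -85*(150 + ((6 + 1)*5)/(-51/5)) = -85*(150 + (7*5)*(-5/51)) = -85*(150 + 35*(-5/51)) = -85*(150 - 175/51) = -85*7475/51 = -37375/3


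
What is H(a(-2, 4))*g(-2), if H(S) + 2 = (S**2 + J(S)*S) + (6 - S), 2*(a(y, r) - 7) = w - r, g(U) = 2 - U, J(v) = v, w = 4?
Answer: 380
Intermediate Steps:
a(y, r) = 9 - r/2 (a(y, r) = 7 + (4 - r)/2 = 7 + (2 - r/2) = 9 - r/2)
H(S) = 4 - S + 2*S**2 (H(S) = -2 + ((S**2 + S*S) + (6 - S)) = -2 + ((S**2 + S**2) + (6 - S)) = -2 + (2*S**2 + (6 - S)) = -2 + (6 - S + 2*S**2) = 4 - S + 2*S**2)
H(a(-2, 4))*g(-2) = (4 - (9 - 1/2*4) + 2*(9 - 1/2*4)**2)*(2 - 1*(-2)) = (4 - (9 - 2) + 2*(9 - 2)**2)*(2 + 2) = (4 - 1*7 + 2*7**2)*4 = (4 - 7 + 2*49)*4 = (4 - 7 + 98)*4 = 95*4 = 380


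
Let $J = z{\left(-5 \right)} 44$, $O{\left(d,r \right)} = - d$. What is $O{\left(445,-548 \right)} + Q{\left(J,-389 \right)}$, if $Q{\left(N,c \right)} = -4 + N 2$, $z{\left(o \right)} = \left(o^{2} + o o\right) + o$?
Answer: $3511$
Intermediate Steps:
$z{\left(o \right)} = o + 2 o^{2}$ ($z{\left(o \right)} = \left(o^{2} + o^{2}\right) + o = 2 o^{2} + o = o + 2 o^{2}$)
$J = 1980$ ($J = - 5 \left(1 + 2 \left(-5\right)\right) 44 = - 5 \left(1 - 10\right) 44 = \left(-5\right) \left(-9\right) 44 = 45 \cdot 44 = 1980$)
$Q{\left(N,c \right)} = -4 + 2 N$
$O{\left(445,-548 \right)} + Q{\left(J,-389 \right)} = \left(-1\right) 445 + \left(-4 + 2 \cdot 1980\right) = -445 + \left(-4 + 3960\right) = -445 + 3956 = 3511$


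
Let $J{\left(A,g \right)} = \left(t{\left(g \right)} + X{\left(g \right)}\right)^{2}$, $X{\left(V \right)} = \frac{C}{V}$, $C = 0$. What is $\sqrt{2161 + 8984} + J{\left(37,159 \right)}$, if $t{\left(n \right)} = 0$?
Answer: $\sqrt{11145} \approx 105.57$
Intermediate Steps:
$X{\left(V \right)} = 0$ ($X{\left(V \right)} = \frac{0}{V} = 0$)
$J{\left(A,g \right)} = 0$ ($J{\left(A,g \right)} = \left(0 + 0\right)^{2} = 0^{2} = 0$)
$\sqrt{2161 + 8984} + J{\left(37,159 \right)} = \sqrt{2161 + 8984} + 0 = \sqrt{11145} + 0 = \sqrt{11145}$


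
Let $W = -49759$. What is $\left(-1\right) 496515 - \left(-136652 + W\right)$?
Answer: $-310104$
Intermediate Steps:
$\left(-1\right) 496515 - \left(-136652 + W\right) = \left(-1\right) 496515 + \left(136652 - -49759\right) = -496515 + \left(136652 + 49759\right) = -496515 + 186411 = -310104$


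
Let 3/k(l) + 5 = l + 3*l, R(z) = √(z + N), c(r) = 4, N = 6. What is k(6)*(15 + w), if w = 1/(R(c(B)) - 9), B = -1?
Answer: 3168/1349 - 3*√10/1349 ≈ 2.3414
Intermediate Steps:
R(z) = √(6 + z) (R(z) = √(z + 6) = √(6 + z))
w = 1/(-9 + √10) (w = 1/(√(6 + 4) - 9) = 1/(√10 - 9) = 1/(-9 + √10) ≈ -0.17130)
k(l) = 3/(-5 + 4*l) (k(l) = 3/(-5 + (l + 3*l)) = 3/(-5 + 4*l))
k(6)*(15 + w) = (3/(-5 + 4*6))*(15 + (-9/71 - √10/71)) = (3/(-5 + 24))*(1056/71 - √10/71) = (3/19)*(1056/71 - √10/71) = (3*(1/19))*(1056/71 - √10/71) = 3*(1056/71 - √10/71)/19 = 3168/1349 - 3*√10/1349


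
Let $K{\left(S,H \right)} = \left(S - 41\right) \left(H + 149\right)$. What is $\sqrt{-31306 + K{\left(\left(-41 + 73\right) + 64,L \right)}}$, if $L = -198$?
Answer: $11 i \sqrt{281} \approx 184.39 i$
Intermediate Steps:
$K{\left(S,H \right)} = \left(-41 + S\right) \left(149 + H\right)$
$\sqrt{-31306 + K{\left(\left(-41 + 73\right) + 64,L \right)}} = \sqrt{-31306 - \left(-2009 + 49 \left(\left(-41 + 73\right) + 64\right)\right)} = \sqrt{-31306 + \left(-6109 + 8118 + 149 \left(32 + 64\right) - 198 \left(32 + 64\right)\right)} = \sqrt{-31306 + \left(-6109 + 8118 + 149 \cdot 96 - 19008\right)} = \sqrt{-31306 + \left(-6109 + 8118 + 14304 - 19008\right)} = \sqrt{-31306 - 2695} = \sqrt{-34001} = 11 i \sqrt{281}$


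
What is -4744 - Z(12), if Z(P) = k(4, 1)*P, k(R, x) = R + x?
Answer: -4804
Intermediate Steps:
Z(P) = 5*P (Z(P) = (4 + 1)*P = 5*P)
-4744 - Z(12) = -4744 - 5*12 = -4744 - 1*60 = -4744 - 60 = -4804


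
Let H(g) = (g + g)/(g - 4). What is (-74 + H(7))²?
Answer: 43264/9 ≈ 4807.1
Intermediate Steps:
H(g) = 2*g/(-4 + g) (H(g) = (2*g)/(-4 + g) = 2*g/(-4 + g))
(-74 + H(7))² = (-74 + 2*7/(-4 + 7))² = (-74 + 2*7/3)² = (-74 + 2*7*(⅓))² = (-74 + 14/3)² = (-208/3)² = 43264/9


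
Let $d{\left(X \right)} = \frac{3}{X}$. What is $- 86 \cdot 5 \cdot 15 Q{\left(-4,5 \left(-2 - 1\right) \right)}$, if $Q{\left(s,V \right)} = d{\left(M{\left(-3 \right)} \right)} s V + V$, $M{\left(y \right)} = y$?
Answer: $483750$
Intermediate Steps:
$Q{\left(s,V \right)} = V - V s$ ($Q{\left(s,V \right)} = \frac{3}{-3} s V + V = 3 \left(- \frac{1}{3}\right) s V + V = - s V + V = - V s + V = V - V s$)
$- 86 \cdot 5 \cdot 15 Q{\left(-4,5 \left(-2 - 1\right) \right)} = - 86 \cdot 5 \cdot 15 \cdot 5 \left(-2 - 1\right) \left(1 - -4\right) = \left(-86\right) 75 \cdot 5 \left(-3\right) \left(1 + 4\right) = - 6450 \left(\left(-15\right) 5\right) = \left(-6450\right) \left(-75\right) = 483750$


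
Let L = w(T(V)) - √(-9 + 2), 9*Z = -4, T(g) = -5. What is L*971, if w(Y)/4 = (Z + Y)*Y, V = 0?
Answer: 951580/9 - 971*I*√7 ≈ 1.0573e+5 - 2569.0*I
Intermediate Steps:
Z = -4/9 (Z = (⅑)*(-4) = -4/9 ≈ -0.44444)
w(Y) = 4*Y*(-4/9 + Y) (w(Y) = 4*((-4/9 + Y)*Y) = 4*(Y*(-4/9 + Y)) = 4*Y*(-4/9 + Y))
L = 980/9 - I*√7 (L = (4/9)*(-5)*(-4 + 9*(-5)) - √(-9 + 2) = (4/9)*(-5)*(-4 - 45) - √(-7) = (4/9)*(-5)*(-49) - I*√7 = 980/9 - I*√7 ≈ 108.89 - 2.6458*I)
L*971 = (980/9 - I*√7)*971 = 951580/9 - 971*I*√7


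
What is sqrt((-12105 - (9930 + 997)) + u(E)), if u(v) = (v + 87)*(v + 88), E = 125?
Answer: 2*sqrt(5531) ≈ 148.74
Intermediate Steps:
u(v) = (87 + v)*(88 + v)
sqrt((-12105 - (9930 + 997)) + u(E)) = sqrt((-12105 - (9930 + 997)) + (7656 + 125**2 + 175*125)) = sqrt((-12105 - 1*10927) + (7656 + 15625 + 21875)) = sqrt((-12105 - 10927) + 45156) = sqrt(-23032 + 45156) = sqrt(22124) = 2*sqrt(5531)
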